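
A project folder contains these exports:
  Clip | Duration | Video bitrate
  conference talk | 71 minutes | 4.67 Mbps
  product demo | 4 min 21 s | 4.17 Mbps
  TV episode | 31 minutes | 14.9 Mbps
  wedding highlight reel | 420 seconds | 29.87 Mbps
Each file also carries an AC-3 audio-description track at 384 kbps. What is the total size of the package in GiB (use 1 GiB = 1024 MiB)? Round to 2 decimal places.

7.43 GiB

Audio: 384 kbps = 0.384 Mbps.
conference talk: 5.054 Mbps × 4260 s = 21530.0 Mb
product demo: 4.554 Mbps × 261 s = 1188.6 Mb
TV episode: 15.284 Mbps × 1860 s = 28428.2 Mb
wedding highlight reel: 30.254 Mbps × 420 s = 12706.7 Mb
Total: 63853.6 Mb = 7981.7 MB.
= 7.434 GiB.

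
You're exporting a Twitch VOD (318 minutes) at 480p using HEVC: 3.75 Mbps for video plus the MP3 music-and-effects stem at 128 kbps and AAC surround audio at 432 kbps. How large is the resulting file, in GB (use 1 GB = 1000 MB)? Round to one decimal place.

318 min = 19080 s
Audio total: 128 + 432 = 560 kbps = 0.560 Mbps.
Total bitrate: 3.75 + 0.560 = 4.310 Mbps.
Stream data: 4.310 Mbps × 19080 s = 82234.8 Mb.
82,235 Mb ÷ 8 = 10,279 MB → 10.28 GB.

10.3 GB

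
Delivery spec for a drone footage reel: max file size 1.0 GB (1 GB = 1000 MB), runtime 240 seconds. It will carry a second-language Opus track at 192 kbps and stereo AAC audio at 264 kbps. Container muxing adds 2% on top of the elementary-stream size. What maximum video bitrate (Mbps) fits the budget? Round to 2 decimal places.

32.22 Mbps

Budget: 1.0 GB = 8000.0 Mb.
Stream payload after overhead: 8000.0 / 1.02 = 7843.1 Mb.
Total bitrate budget: 7843.1 Mb / 240 s = 32.680 Mbps.
Audio total: 192 + 264 = 456 kbps = 0.456 Mbps.
Video: 32.680 − 0.456 = 32.224 Mbps.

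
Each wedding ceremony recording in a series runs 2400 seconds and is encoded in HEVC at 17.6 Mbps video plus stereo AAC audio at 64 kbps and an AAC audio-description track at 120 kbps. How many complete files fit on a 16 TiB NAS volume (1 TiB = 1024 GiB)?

Audio total: 64 + 120 = 184 kbps = 0.184 Mbps.
Total bitrate: 17.784 Mbps.
Per item: 17.784 Mbps × 2400 s = 42,682 Mb = 5,335 MB.
Capacity: 16 TiB = 140,737,488 Mb; 3297.38 items → 3297 complete.

3297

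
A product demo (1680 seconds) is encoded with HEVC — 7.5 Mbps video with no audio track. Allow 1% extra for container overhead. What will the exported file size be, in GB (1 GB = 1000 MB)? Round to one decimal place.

1.6 GB

Total bitrate: 7.5 Mbps.
Stream data: 7.500 Mbps × 1680 s = 12600.0 Mb.
With 1% container overhead: ×1.01.
12,726 Mb ÷ 8 = 1,591 MB → 1.591 GB.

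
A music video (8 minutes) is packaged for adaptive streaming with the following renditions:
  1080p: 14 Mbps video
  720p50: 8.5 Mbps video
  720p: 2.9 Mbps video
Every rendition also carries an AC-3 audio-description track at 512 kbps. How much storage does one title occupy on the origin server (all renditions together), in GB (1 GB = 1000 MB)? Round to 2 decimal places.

1.62 GB

8 min = 480 s
Audio: 512 kbps = 0.512 Mbps.
Sum of rendition bitrates: (14+0.512) + (8.5+0.512) + (2.9+0.512) = 26.936 Mbps.
× 480 s = 12,929 Mb = 1,616 MB = 1.616 GB.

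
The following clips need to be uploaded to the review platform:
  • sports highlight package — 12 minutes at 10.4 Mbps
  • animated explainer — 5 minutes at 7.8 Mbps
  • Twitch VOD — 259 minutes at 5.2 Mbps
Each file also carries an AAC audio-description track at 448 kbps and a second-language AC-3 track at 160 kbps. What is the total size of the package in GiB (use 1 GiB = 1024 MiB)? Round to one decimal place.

Audio total: 448 + 160 = 608 kbps = 0.608 Mbps.
sports highlight package: 11.008 Mbps × 720 s = 7925.8 Mb
animated explainer: 8.408 Mbps × 300 s = 2522.4 Mb
Twitch VOD: 5.808 Mbps × 15540 s = 90256.3 Mb
Total: 100704.5 Mb = 12588.1 MB.
= 11.72 GiB.

11.7 GiB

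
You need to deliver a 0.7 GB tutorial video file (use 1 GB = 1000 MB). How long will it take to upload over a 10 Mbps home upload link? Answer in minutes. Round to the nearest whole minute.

File: 0.7 GB = 5600.0 Mb.
At 10 Mbps: 5600.0 / 10 = 560.0 s ≈ 9.33 minutes.

9 minutes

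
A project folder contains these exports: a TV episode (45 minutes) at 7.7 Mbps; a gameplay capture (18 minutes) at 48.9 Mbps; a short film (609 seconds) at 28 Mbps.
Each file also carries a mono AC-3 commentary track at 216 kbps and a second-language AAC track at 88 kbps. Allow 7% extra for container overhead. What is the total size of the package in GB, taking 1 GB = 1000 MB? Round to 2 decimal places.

12.30 GB

Audio total: 216 + 88 = 304 kbps = 0.304 Mbps.
TV episode: 8.004 Mbps × 2700 s × 1.07 = 23123.6 Mb
gameplay capture: 49.204 Mbps × 1080 s × 1.07 = 56860.1 Mb
short film: 28.304 Mbps × 609 s × 1.07 = 18443.7 Mb
Total: 98427.4 Mb = 12303.4 MB.
= 12.30 GB.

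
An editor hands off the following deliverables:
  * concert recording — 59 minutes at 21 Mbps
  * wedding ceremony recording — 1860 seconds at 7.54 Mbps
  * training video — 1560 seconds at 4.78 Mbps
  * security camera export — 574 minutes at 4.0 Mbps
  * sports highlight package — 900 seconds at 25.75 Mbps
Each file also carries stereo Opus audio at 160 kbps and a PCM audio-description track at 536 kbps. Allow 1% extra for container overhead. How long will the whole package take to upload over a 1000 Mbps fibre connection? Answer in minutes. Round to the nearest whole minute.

5 minutes

Audio total: 160 + 536 = 696 kbps = 0.696 Mbps.
concert recording: 21.696 Mbps × 3540 s × 1.01 = 77571.9 Mb
wedding ceremony recording: 8.236 Mbps × 1860 s × 1.01 = 15472.1 Mb
training video: 5.476 Mbps × 1560 s × 1.01 = 8628.0 Mb
security camera export: 4.696 Mbps × 34440 s × 1.01 = 163347.5 Mb
sports highlight package: 26.446 Mbps × 900 s × 1.01 = 24039.4 Mb
Total: 289059.0 Mb = 36132.4 MB.
At 1000 Mbps: 289059.0 / 1000 = 289 s ≈ 4.82 minutes.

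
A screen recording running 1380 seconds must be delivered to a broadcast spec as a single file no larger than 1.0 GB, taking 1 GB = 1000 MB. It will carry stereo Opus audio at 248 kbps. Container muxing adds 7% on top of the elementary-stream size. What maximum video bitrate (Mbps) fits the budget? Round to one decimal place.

Budget: 1.0 GB = 8000.0 Mb.
Stream payload after overhead: 8000.0 / 1.07 = 7476.6 Mb.
Total bitrate budget: 7476.6 Mb / 1380 s = 5.418 Mbps.
Audio: 248 kbps = 0.248 Mbps.
Video: 5.418 − 0.248 = 5.170 Mbps.

5.2 Mbps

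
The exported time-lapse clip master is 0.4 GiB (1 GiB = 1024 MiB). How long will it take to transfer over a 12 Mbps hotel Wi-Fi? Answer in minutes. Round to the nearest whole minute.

File: 0.4 GiB = 3436.0 Mb.
At 12 Mbps: 3436.0 / 12 = 286.3 s ≈ 4.77 minutes.

5 minutes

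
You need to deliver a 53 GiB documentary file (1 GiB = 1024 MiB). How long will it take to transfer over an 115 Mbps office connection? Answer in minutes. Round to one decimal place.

66.0 minutes

File: 53 GiB = 455266.5 Mb.
At 115 Mbps: 455266.5 / 115 = 3958.8 s ≈ 66 minutes.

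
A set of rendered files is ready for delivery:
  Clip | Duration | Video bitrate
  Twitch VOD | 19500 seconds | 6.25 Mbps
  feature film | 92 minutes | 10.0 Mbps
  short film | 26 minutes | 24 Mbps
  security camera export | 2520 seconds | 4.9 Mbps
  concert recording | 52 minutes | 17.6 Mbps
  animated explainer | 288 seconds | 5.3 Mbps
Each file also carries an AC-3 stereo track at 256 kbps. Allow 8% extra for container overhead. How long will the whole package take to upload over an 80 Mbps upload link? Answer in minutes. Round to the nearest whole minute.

Audio: 256 kbps = 0.256 Mbps.
Twitch VOD: 6.506 Mbps × 19500 s × 1.08 = 137016.4 Mb
feature film: 10.256 Mbps × 5520 s × 1.08 = 61142.2 Mb
short film: 24.256 Mbps × 1560 s × 1.08 = 40866.5 Mb
security camera export: 5.156 Mbps × 2520 s × 1.08 = 14032.6 Mb
concert recording: 17.856 Mbps × 3120 s × 1.08 = 60167.6 Mb
animated explainer: 5.556 Mbps × 288 s × 1.08 = 1728.1 Mb
Total: 314953.3 Mb = 39369.2 MB.
At 80 Mbps: 314953.3 / 80 = 3937 s ≈ 65.6 minutes.

66 minutes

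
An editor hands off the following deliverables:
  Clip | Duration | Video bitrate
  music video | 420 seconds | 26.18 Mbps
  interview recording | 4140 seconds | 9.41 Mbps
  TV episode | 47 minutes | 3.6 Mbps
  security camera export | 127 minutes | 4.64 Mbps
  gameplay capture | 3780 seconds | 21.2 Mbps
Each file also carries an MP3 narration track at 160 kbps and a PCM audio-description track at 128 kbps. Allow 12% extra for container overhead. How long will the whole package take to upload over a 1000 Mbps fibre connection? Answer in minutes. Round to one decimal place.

Audio total: 160 + 128 = 288 kbps = 0.288 Mbps.
music video: 26.468 Mbps × 420 s × 1.12 = 12450.5 Mb
interview recording: 9.698 Mbps × 4140 s × 1.12 = 44967.7 Mb
TV episode: 3.888 Mbps × 2820 s × 1.12 = 12279.9 Mb
security camera export: 4.928 Mbps × 7620 s × 1.12 = 42057.5 Mb
gameplay capture: 21.488 Mbps × 3780 s × 1.12 = 90971.6 Mb
Total: 202727.2 Mb = 25340.9 MB.
At 1000 Mbps: 202727.2 / 1000 = 203 s ≈ 3.38 minutes.

3.4 minutes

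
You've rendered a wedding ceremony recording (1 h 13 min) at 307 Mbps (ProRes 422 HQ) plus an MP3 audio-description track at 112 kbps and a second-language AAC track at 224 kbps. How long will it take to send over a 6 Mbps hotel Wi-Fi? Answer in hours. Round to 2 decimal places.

62.32 hours

1 h 13 min = 73 min = 4380 s
Audio total: 112 + 224 = 336 kbps = 0.336 Mbps.
Total bitrate: 307.336 Mbps.
File: 307.336 Mbps × 4380 s = 1346131.7 Mb.
At 6 Mbps: 1346131.7 / 6 = 224355.3 s ≈ 62.3 hours.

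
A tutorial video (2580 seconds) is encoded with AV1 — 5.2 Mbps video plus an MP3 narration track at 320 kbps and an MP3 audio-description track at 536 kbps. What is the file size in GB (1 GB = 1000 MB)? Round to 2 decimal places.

Audio total: 320 + 536 = 856 kbps = 0.856 Mbps.
Total bitrate: 5.2 + 0.856 = 6.056 Mbps.
Stream data: 6.056 Mbps × 2580 s = 15624.5 Mb.
15,624 Mb ÷ 8 = 1,953 MB → 1.953 GB.

1.95 GB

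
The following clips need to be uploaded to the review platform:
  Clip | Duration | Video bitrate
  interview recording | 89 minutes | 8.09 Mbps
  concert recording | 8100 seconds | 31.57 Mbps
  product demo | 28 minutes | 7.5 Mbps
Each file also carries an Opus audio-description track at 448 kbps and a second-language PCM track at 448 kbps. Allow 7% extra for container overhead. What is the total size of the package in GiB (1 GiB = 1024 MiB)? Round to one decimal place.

Audio total: 448 + 448 = 896 kbps = 0.896 Mbps.
interview recording: 8.986 Mbps × 5340 s × 1.07 = 51344.2 Mb
concert recording: 32.466 Mbps × 8100 s × 1.07 = 281382.8 Mb
product demo: 8.396 Mbps × 1680 s × 1.07 = 15092.6 Mb
Total: 347819.7 Mb = 43477.5 MB.
= 40.49 GiB.

40.5 GiB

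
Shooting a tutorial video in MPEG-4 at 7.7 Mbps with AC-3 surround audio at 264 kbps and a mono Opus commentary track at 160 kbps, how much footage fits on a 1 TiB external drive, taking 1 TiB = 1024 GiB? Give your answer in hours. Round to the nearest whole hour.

Audio total: 264 + 160 = 424 kbps = 0.424 Mbps.
Total bitrate: 7.7 + 0.424 = 8.124 Mbps.
Capacity: 1 TiB = 8,796,093 Mb.
Recording time: 8,796,093 / 8.124 = 1,082,729 s ≈ 301 hours.

301 hours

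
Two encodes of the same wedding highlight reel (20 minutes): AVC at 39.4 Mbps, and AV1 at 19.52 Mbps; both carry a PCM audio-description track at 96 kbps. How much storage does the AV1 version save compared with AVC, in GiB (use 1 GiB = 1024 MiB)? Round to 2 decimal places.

2.78 GiB

20 min = 1200 s
Audio: 96 kbps = 0.096 Mbps.
AVC: 39.496 Mbps × 1200 s = 47395.2 Mb = 5.518 GiB.
AV1: 19.616 Mbps × 1200 s = 23539.2 Mb = 2.740 GiB.
Saving: 5.518 − 2.740 = 2.777 GiB.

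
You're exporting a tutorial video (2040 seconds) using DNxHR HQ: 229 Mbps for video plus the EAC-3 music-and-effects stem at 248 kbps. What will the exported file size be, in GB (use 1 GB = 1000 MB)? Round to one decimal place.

58.5 GB

Audio: 248 kbps = 0.248 Mbps.
Total bitrate: 229 + 0.248 = 229.248 Mbps.
Stream data: 229.248 Mbps × 2040 s = 467665.9 Mb.
467,666 Mb ÷ 8 = 58,458 MB → 58.46 GB.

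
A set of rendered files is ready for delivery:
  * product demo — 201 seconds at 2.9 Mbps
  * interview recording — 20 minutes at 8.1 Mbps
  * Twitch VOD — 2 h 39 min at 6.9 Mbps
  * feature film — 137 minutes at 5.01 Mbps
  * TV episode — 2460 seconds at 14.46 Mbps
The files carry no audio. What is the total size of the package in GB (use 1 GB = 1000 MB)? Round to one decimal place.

product demo: 2.900 Mbps × 201 s = 582.9 Mb
interview recording: 8.100 Mbps × 1200 s = 9720.0 Mb
Twitch VOD: 6.900 Mbps × 9540 s = 65826.0 Mb
feature film: 5.010 Mbps × 8220 s = 41182.2 Mb
TV episode: 14.460 Mbps × 2460 s = 35571.6 Mb
Total: 152882.7 Mb = 19110.3 MB.
= 19.11 GB.

19.1 GB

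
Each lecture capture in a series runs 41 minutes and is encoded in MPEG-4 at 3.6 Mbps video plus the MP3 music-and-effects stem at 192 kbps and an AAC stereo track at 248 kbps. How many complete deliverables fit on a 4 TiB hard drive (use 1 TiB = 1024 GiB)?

3540

41 min = 2460 s
Audio total: 192 + 248 = 440 kbps = 0.440 Mbps.
Total bitrate: 4.040 Mbps.
Per item: 4.040 Mbps × 2460 s = 9,938 Mb = 1,242 MB.
Capacity: 4 TiB = 35,184,372 Mb; 3540.25 items → 3540 complete.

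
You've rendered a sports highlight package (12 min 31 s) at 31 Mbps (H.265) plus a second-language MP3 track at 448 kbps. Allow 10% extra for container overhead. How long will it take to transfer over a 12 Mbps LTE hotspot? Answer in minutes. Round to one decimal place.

36.1 minutes

12 min 31 s = 751 s
Audio: 448 kbps = 0.448 Mbps.
Total bitrate: 31.448 Mbps.
File: 31.448 Mbps × 751 s = 23617.4 Mb.
With 10% container overhead: ×1.10. → 25979.2 Mb.
At 12 Mbps: 25979.2 / 12 = 2164.9 s ≈ 36.1 minutes.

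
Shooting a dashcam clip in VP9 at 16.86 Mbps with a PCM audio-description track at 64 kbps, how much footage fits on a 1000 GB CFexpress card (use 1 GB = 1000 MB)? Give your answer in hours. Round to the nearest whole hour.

Audio: 64 kbps = 0.064 Mbps.
Total bitrate: 16.86 + 0.064 = 16.924 Mbps.
Capacity: 1000 GB = 8,000,000 Mb.
Recording time: 8,000,000 / 16.924 = 472,701 s ≈ 131 hours.

131 hours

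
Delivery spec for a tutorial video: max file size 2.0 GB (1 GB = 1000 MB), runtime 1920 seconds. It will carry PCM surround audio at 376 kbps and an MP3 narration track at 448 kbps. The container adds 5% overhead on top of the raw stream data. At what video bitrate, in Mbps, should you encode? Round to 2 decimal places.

7.11 Mbps

Budget: 2.0 GB = 16000.0 Mb.
Stream payload after overhead: 16000.0 / 1.05 = 15238.1 Mb.
Total bitrate budget: 15238.1 Mb / 1920 s = 7.937 Mbps.
Audio total: 376 + 448 = 824 kbps = 0.824 Mbps.
Video: 7.937 − 0.824 = 7.113 Mbps.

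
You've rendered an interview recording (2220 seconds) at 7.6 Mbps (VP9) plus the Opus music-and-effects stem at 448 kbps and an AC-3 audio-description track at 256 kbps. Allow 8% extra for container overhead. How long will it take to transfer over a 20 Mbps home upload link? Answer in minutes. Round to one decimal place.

16.6 minutes

Audio total: 448 + 256 = 704 kbps = 0.704 Mbps.
Total bitrate: 8.304 Mbps.
File: 8.304 Mbps × 2220 s = 18434.9 Mb.
With 8% container overhead: ×1.08. → 19909.7 Mb.
At 20 Mbps: 19909.7 / 20 = 995.5 s ≈ 16.6 minutes.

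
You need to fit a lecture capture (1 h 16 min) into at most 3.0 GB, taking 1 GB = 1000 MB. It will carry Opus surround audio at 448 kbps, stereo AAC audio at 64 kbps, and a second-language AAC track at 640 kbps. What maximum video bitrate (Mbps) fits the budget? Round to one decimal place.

4.1 Mbps

Budget: 3.0 GB = 24000.0 Mb.
1 h 16 min = 76 min = 4560 s
Total bitrate budget: 24000.0 Mb / 4560 s = 5.263 Mbps.
Audio total: 448 + 64 + 640 = 1152 kbps = 1.152 Mbps.
Video: 5.263 − 1.152 = 4.111 Mbps.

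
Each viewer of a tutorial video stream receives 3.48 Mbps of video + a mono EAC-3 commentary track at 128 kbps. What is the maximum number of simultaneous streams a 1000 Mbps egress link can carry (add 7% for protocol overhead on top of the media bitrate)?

259

Audio: 128 kbps = 0.128 Mbps.
Per-viewer media rate: 3.608 Mbps.
On the wire with 7% overhead: 3.861 Mbps.
1000 Mbps = 1,000 Mbps; 1,000 / 3.861 = 259.03 → 259 viewers.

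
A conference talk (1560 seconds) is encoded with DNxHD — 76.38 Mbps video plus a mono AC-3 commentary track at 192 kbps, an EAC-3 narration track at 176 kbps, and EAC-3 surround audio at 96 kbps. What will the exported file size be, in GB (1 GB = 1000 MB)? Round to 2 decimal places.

14.98 GB

Audio total: 192 + 176 + 96 = 464 kbps = 0.464 Mbps.
Total bitrate: 76.38 + 0.464 = 76.844 Mbps.
Stream data: 76.844 Mbps × 1560 s = 119876.6 Mb.
119,877 Mb ÷ 8 = 14,985 MB → 14.98 GB.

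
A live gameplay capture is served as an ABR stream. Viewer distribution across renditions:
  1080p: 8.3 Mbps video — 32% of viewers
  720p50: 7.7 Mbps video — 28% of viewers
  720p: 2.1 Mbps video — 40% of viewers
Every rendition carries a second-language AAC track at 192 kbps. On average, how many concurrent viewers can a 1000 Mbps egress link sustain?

Audio: 192 kbps = 0.192 Mbps.
Average per-viewer bitrate: 0.32×8.492 + 0.28×7.892 + 0.40×2.292 = 5.844 Mbps.
1000 Mbps = 1,000 Mbps; 1,000 / 5.844 = 171.12 → 171.

171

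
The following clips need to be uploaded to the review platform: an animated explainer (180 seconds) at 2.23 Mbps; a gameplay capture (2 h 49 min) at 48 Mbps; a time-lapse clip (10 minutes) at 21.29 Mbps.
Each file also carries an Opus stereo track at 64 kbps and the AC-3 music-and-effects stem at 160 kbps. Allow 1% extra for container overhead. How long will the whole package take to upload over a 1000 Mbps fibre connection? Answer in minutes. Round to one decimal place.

8.5 minutes

Audio total: 64 + 160 = 224 kbps = 0.224 Mbps.
animated explainer: 2.454 Mbps × 180 s × 1.01 = 446.1 Mb
gameplay capture: 48.224 Mbps × 10140 s × 1.01 = 493881.3 Mb
time-lapse clip: 21.514 Mbps × 600 s × 1.01 = 13037.5 Mb
Total: 507364.9 Mb = 63420.6 MB.
At 1000 Mbps: 507364.9 / 1000 = 507 s ≈ 8.46 minutes.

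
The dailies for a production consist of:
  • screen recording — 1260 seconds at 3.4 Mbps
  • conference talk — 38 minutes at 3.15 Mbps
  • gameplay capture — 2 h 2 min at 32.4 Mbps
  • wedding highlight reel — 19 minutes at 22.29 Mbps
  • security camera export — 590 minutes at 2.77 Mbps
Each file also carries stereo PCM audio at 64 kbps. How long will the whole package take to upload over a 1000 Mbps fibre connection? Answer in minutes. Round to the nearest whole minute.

6 minutes

Audio: 64 kbps = 0.064 Mbps.
screen recording: 3.464 Mbps × 1260 s = 4364.6 Mb
conference talk: 3.214 Mbps × 2280 s = 7327.9 Mb
gameplay capture: 32.464 Mbps × 7320 s = 237636.5 Mb
wedding highlight reel: 22.354 Mbps × 1140 s = 25483.6 Mb
security camera export: 2.834 Mbps × 35400 s = 100323.6 Mb
Total: 375136.2 Mb = 46892.0 MB.
At 1000 Mbps: 375136.2 / 1000 = 375 s ≈ 6.25 minutes.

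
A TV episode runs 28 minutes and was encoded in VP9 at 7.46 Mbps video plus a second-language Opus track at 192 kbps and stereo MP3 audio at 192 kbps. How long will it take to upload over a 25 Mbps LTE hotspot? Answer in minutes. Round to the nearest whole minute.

28 min = 1680 s
Audio total: 192 + 192 = 384 kbps = 0.384 Mbps.
Total bitrate: 7.844 Mbps.
File: 7.844 Mbps × 1680 s = 13177.9 Mb.
At 25 Mbps: 13177.9 / 25 = 527.1 s ≈ 8.79 minutes.

9 minutes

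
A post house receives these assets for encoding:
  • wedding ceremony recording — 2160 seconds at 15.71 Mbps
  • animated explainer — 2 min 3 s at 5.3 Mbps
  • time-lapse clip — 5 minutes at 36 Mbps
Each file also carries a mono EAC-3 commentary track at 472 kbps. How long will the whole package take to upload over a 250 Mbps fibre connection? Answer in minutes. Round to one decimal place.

3.1 minutes

Audio: 472 kbps = 0.472 Mbps.
wedding ceremony recording: 16.182 Mbps × 2160 s = 34953.1 Mb
animated explainer: 5.772 Mbps × 123 s = 710.0 Mb
time-lapse clip: 36.472 Mbps × 300 s = 10941.6 Mb
Total: 46604.7 Mb = 5825.6 MB.
At 250 Mbps: 46604.7 / 250 = 186 s ≈ 3.11 minutes.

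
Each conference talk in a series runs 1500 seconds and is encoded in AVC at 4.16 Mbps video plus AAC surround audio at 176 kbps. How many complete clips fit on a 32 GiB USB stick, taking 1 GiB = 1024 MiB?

Audio: 176 kbps = 0.176 Mbps.
Total bitrate: 4.336 Mbps.
Per item: 4.336 Mbps × 1500 s = 6,504 Mb = 813.0 MB.
Capacity: 32 GiB = 274,878 Mb; 42.26 items → 42 complete.

42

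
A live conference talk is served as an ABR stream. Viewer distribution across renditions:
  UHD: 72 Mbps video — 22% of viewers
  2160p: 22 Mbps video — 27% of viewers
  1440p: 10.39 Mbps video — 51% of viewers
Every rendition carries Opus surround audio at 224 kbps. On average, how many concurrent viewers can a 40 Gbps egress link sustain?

1465

Audio: 224 kbps = 0.224 Mbps.
Average per-viewer bitrate: 0.22×72.224 + 0.27×22.224 + 0.51×10.614 = 27.303 Mbps.
40 Gbps = 40,000 Mbps; 40,000 / 27.303 = 1465.05 → 1465.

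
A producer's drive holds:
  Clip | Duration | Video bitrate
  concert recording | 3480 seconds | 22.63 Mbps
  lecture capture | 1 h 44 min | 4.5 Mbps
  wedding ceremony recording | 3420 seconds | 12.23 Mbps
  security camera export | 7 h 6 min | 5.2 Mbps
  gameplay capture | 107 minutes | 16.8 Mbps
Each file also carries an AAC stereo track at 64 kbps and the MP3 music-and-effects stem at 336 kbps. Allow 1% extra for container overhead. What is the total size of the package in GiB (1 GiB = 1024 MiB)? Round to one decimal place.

Audio total: 64 + 336 = 400 kbps = 0.400 Mbps.
concert recording: 23.030 Mbps × 3480 s × 1.01 = 80945.8 Mb
lecture capture: 4.900 Mbps × 6240 s × 1.01 = 30881.8 Mb
wedding ceremony recording: 12.630 Mbps × 3420 s × 1.01 = 43626.5 Mb
security camera export: 5.600 Mbps × 25560 s × 1.01 = 144567.4 Mb
gameplay capture: 17.200 Mbps × 6420 s × 1.01 = 111528.2 Mb
Total: 411549.8 Mb = 51443.7 MB.
= 47.91 GiB.

47.9 GiB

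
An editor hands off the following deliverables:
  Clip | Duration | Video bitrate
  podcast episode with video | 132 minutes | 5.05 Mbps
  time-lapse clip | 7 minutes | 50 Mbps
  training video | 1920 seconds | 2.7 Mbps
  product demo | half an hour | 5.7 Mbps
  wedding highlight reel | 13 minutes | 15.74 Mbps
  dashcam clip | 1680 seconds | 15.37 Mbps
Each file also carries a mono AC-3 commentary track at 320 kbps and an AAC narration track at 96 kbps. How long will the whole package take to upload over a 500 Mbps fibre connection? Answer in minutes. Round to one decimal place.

4.0 minutes

Audio total: 320 + 96 = 416 kbps = 0.416 Mbps.
podcast episode with video: 5.466 Mbps × 7920 s = 43290.7 Mb
time-lapse clip: 50.416 Mbps × 420 s = 21174.7 Mb
training video: 3.116 Mbps × 1920 s = 5982.7 Mb
product demo: 6.116 Mbps × 1800 s = 11008.8 Mb
wedding highlight reel: 16.156 Mbps × 780 s = 12601.7 Mb
dashcam clip: 15.786 Mbps × 1680 s = 26520.5 Mb
Total: 120579.1 Mb = 15072.4 MB.
At 500 Mbps: 120579.1 / 500 = 241 s ≈ 4.02 minutes.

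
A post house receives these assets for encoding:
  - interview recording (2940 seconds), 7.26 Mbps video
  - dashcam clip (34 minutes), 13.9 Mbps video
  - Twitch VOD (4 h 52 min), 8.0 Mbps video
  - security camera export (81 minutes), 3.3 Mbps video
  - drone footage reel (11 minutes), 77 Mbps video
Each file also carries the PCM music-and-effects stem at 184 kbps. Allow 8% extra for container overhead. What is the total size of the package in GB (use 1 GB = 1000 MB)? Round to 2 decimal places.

Audio: 184 kbps = 0.184 Mbps.
interview recording: 7.444 Mbps × 2940 s × 1.08 = 23636.2 Mb
dashcam clip: 14.084 Mbps × 2040 s × 1.08 = 31029.9 Mb
Twitch VOD: 8.184 Mbps × 17520 s × 1.08 = 154854.4 Mb
security camera export: 3.484 Mbps × 4860 s × 1.08 = 18286.8 Mb
drone footage reel: 77.184 Mbps × 660 s × 1.08 = 55016.8 Mb
Total: 282824.0 Mb = 35353.0 MB.
= 35.35 GB.

35.35 GB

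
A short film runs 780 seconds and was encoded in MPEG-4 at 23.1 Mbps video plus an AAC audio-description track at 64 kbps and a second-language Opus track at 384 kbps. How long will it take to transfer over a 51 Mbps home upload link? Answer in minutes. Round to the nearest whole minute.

Audio total: 64 + 384 = 448 kbps = 0.448 Mbps.
Total bitrate: 23.548 Mbps.
File: 23.548 Mbps × 780 s = 18367.4 Mb.
At 51 Mbps: 18367.4 / 51 = 360.1 s ≈ 6 minutes.

6 minutes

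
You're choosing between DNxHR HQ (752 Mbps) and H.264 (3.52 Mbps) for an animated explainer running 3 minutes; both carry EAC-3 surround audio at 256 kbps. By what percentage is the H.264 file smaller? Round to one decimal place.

99.5%

3 min = 180 s
Audio: 256 kbps = 0.256 Mbps.
DNxHR HQ: 752.256 Mbps × 180 s = 135406.1 Mb = 15.763 GiB.
H.264: 3.776 Mbps × 180 s = 679.7 Mb = 0.079 GiB.
Reduction: (1 − 0.079/15.763) × 100 = 99.50%.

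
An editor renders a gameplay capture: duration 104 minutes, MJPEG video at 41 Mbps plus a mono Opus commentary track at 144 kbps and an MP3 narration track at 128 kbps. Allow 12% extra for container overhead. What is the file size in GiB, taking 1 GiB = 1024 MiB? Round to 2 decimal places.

33.58 GiB

104 min = 6240 s
Audio total: 144 + 128 = 272 kbps = 0.272 Mbps.
Total bitrate: 41 + 0.272 = 41.272 Mbps.
Stream data: 41.272 Mbps × 6240 s = 257537.3 Mb.
With 12% container overhead: ×1.12.
288,442 Mb = 36,055,219,200 bytes ÷ 1,073,741,824 = 33.58 GiB.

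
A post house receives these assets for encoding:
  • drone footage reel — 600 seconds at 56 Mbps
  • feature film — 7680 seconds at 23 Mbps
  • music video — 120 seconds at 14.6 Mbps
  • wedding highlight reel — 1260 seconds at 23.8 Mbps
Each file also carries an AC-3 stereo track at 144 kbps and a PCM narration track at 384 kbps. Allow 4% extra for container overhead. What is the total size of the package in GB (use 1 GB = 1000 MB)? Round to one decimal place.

32.1 GB

Audio total: 144 + 384 = 528 kbps = 0.528 Mbps.
drone footage reel: 56.528 Mbps × 600 s × 1.04 = 35273.5 Mb
feature film: 23.528 Mbps × 7680 s × 1.04 = 187922.8 Mb
music video: 15.128 Mbps × 120 s × 1.04 = 1888.0 Mb
wedding highlight reel: 24.328 Mbps × 1260 s × 1.04 = 31879.4 Mb
Total: 256963.7 Mb = 32120.5 MB.
= 32.12 GB.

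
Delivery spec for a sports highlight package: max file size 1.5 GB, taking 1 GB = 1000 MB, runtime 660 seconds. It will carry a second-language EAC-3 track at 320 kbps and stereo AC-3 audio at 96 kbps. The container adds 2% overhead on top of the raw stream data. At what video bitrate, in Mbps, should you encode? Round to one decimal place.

Budget: 1.5 GB = 12000.0 Mb.
Stream payload after overhead: 12000.0 / 1.02 = 11764.7 Mb.
Total bitrate budget: 11764.7 Mb / 660 s = 17.825 Mbps.
Audio total: 320 + 96 = 416 kbps = 0.416 Mbps.
Video: 17.825 − 0.416 = 17.409 Mbps.

17.4 Mbps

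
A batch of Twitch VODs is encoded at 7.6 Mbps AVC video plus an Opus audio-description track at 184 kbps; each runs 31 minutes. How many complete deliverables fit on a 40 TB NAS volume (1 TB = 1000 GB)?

31 min = 1860 s
Audio: 184 kbps = 0.184 Mbps.
Total bitrate: 7.784 Mbps.
Per item: 7.784 Mbps × 1860 s = 14,478 Mb = 1,810 MB.
Capacity: 40 TB = 320,000,000 Mb; 22102.13 items → 22102 complete.

22102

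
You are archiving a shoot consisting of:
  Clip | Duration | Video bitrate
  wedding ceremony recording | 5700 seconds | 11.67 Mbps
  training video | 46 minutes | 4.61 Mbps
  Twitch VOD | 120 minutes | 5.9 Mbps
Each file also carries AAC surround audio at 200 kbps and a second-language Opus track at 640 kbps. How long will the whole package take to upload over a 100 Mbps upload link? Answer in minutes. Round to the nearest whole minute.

22 minutes

Audio total: 200 + 640 = 840 kbps = 0.840 Mbps.
wedding ceremony recording: 12.510 Mbps × 5700 s = 71307.0 Mb
training video: 5.450 Mbps × 2760 s = 15042.0 Mb
Twitch VOD: 6.740 Mbps × 7200 s = 48528.0 Mb
Total: 134877.0 Mb = 16859.6 MB.
At 100 Mbps: 134877.0 / 100 = 1349 s ≈ 22.5 minutes.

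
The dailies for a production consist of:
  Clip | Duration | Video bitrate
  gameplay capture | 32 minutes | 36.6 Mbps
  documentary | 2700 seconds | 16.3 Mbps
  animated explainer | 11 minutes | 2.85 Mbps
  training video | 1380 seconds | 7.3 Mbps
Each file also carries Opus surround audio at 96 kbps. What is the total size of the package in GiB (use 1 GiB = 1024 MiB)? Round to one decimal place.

14.8 GiB

Audio: 96 kbps = 0.096 Mbps.
gameplay capture: 36.696 Mbps × 1920 s = 70456.3 Mb
documentary: 16.396 Mbps × 2700 s = 44269.2 Mb
animated explainer: 2.946 Mbps × 660 s = 1944.4 Mb
training video: 7.396 Mbps × 1380 s = 10206.5 Mb
Total: 126876.4 Mb = 15859.5 MB.
= 14.77 GiB.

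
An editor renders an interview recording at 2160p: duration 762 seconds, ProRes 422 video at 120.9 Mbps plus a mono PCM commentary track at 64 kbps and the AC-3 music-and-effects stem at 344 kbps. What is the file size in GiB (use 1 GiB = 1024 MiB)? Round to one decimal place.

10.8 GiB

Audio total: 64 + 344 = 408 kbps = 0.408 Mbps.
Total bitrate: 120.9 + 0.408 = 121.308 Mbps.
Stream data: 121.308 Mbps × 762 s = 92436.7 Mb.
92,437 Mb = 11,554,587,000 bytes ÷ 1,073,741,824 = 10.76 GiB.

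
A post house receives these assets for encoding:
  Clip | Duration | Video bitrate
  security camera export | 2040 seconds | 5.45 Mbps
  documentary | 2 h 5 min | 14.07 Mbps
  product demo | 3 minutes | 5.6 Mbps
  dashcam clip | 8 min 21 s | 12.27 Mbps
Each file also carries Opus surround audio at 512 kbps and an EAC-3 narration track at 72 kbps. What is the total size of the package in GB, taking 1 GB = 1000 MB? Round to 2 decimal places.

16.22 GB

Audio total: 512 + 72 = 584 kbps = 0.584 Mbps.
security camera export: 6.034 Mbps × 2040 s = 12309.4 Mb
documentary: 14.654 Mbps × 7500 s = 109905.0 Mb
product demo: 6.184 Mbps × 180 s = 1113.1 Mb
dashcam clip: 12.854 Mbps × 501 s = 6439.9 Mb
Total: 129767.3 Mb = 16220.9 MB.
= 16.22 GB.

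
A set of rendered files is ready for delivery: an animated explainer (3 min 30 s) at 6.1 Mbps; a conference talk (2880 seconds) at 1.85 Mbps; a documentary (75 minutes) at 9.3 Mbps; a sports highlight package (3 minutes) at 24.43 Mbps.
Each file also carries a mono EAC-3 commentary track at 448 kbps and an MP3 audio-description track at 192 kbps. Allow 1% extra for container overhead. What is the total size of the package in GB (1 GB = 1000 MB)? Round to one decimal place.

Audio total: 448 + 192 = 640 kbps = 0.640 Mbps.
animated explainer: 6.740 Mbps × 210 s × 1.01 = 1429.6 Mb
conference talk: 2.490 Mbps × 2880 s × 1.01 = 7242.9 Mb
documentary: 9.940 Mbps × 4500 s × 1.01 = 45177.3 Mb
sports highlight package: 25.070 Mbps × 180 s × 1.01 = 4557.7 Mb
Total: 58407.5 Mb = 7300.9 MB.
= 7.301 GB.

7.3 GB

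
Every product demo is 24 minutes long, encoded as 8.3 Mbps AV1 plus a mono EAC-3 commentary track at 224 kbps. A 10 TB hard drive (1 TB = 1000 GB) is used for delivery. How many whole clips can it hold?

6517

24 min = 1440 s
Audio: 224 kbps = 0.224 Mbps.
Total bitrate: 8.524 Mbps.
Per item: 8.524 Mbps × 1440 s = 12,275 Mb = 1,534 MB.
Capacity: 10 TB = 80,000,000 Mb; 6517.55 items → 6517 complete.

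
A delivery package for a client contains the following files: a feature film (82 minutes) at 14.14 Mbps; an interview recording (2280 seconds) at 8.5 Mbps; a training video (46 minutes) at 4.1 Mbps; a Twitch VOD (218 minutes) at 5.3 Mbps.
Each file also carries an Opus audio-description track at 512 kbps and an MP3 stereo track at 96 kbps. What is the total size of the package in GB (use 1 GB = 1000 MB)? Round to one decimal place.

Audio total: 512 + 96 = 608 kbps = 0.608 Mbps.
feature film: 14.748 Mbps × 4920 s = 72560.2 Mb
interview recording: 9.108 Mbps × 2280 s = 20766.2 Mb
training video: 4.708 Mbps × 2760 s = 12994.1 Mb
Twitch VOD: 5.908 Mbps × 13080 s = 77276.6 Mb
Total: 183597.1 Mb = 22949.6 MB.
= 22.95 GB.

22.9 GB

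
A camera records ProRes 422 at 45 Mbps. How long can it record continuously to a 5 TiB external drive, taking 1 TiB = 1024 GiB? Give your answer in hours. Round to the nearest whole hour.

Capacity: 5 TiB = 43,980,465 Mb.
Recording time: 43,980,465 / 45.000 = 977,344 s ≈ 271 hours.

271 hours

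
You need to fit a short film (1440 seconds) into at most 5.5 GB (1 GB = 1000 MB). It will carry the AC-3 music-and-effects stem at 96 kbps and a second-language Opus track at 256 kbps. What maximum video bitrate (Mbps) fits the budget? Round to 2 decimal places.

30.20 Mbps

Budget: 5.5 GB = 44000.0 Mb.
Total bitrate budget: 44000.0 Mb / 1440 s = 30.556 Mbps.
Audio total: 96 + 256 = 352 kbps = 0.352 Mbps.
Video: 30.556 − 0.352 = 30.204 Mbps.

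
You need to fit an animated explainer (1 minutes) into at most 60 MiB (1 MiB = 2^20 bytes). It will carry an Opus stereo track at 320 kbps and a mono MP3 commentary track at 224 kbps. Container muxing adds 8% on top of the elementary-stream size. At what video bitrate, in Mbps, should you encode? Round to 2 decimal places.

Budget: 60 MiB = 503.3 Mb.
Stream payload after overhead: 503.3 / 1.08 = 466.0 Mb.
Total bitrate budget: 466.0 Mb / 60 s = 7.767 Mbps.
Audio total: 320 + 224 = 544 kbps = 0.544 Mbps.
Video: 7.767 − 0.544 = 7.223 Mbps.

7.22 Mbps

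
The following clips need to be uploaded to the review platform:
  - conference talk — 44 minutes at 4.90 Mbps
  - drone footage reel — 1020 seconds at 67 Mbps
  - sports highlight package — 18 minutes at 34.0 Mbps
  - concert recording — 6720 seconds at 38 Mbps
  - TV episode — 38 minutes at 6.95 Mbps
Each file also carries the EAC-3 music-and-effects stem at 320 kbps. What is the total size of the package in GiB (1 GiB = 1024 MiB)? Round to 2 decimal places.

45.82 GiB

Audio: 320 kbps = 0.320 Mbps.
conference talk: 5.220 Mbps × 2640 s = 13780.8 Mb
drone footage reel: 67.320 Mbps × 1020 s = 68666.4 Mb
sports highlight package: 34.320 Mbps × 1080 s = 37065.6 Mb
concert recording: 38.320 Mbps × 6720 s = 257510.4 Mb
TV episode: 7.270 Mbps × 2280 s = 16575.6 Mb
Total: 393598.8 Mb = 49199.8 MB.
= 45.82 GiB.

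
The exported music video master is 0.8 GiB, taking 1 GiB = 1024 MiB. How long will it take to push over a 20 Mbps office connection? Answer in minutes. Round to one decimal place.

5.7 minutes

File: 0.8 GiB = 6871.9 Mb.
At 20 Mbps: 6871.9 / 20 = 343.6 s ≈ 5.73 minutes.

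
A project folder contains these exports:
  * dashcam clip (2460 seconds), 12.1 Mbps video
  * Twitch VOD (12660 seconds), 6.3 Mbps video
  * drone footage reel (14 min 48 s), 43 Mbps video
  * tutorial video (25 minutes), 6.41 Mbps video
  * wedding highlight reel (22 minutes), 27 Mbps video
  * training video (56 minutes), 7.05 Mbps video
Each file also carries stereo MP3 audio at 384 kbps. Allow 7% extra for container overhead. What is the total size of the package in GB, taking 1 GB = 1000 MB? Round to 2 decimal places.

30.12 GB

Audio: 384 kbps = 0.384 Mbps.
dashcam clip: 12.484 Mbps × 2460 s × 1.07 = 32860.4 Mb
Twitch VOD: 6.684 Mbps × 12660 s × 1.07 = 90542.8 Mb
drone footage reel: 43.384 Mbps × 888 s × 1.07 = 41221.7 Mb
tutorial video: 6.794 Mbps × 1500 s × 1.07 = 10904.4 Mb
wedding highlight reel: 27.384 Mbps × 1320 s × 1.07 = 38677.2 Mb
training video: 7.434 Mbps × 3360 s × 1.07 = 26726.7 Mb
Total: 240933.2 Mb = 30116.6 MB.
= 30.12 GB.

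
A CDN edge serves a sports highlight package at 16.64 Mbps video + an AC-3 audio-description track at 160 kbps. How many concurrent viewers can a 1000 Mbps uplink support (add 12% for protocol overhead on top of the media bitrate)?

53

Audio: 160 kbps = 0.160 Mbps.
Per-viewer media rate: 16.800 Mbps.
On the wire with 12% overhead: 18.816 Mbps.
1000 Mbps = 1,000 Mbps; 1,000 / 18.816 = 53.15 → 53 viewers.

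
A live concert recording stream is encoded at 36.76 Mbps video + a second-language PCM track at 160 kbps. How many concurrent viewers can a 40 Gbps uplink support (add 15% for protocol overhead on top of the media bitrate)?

942

Audio: 160 kbps = 0.160 Mbps.
Per-viewer media rate: 36.920 Mbps.
On the wire with 15% overhead: 42.458 Mbps.
40 Gbps = 40,000 Mbps; 40,000 / 42.458 = 942.11 → 942 viewers.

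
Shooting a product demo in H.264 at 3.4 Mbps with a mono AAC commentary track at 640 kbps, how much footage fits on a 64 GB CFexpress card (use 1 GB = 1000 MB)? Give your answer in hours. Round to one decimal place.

Audio: 640 kbps = 0.640 Mbps.
Total bitrate: 3.4 + 0.640 = 4.040 Mbps.
Capacity: 64 GB = 512,000 Mb.
Recording time: 512,000 / 4.040 = 126,733 s ≈ 35.2 hours.

35.2 hours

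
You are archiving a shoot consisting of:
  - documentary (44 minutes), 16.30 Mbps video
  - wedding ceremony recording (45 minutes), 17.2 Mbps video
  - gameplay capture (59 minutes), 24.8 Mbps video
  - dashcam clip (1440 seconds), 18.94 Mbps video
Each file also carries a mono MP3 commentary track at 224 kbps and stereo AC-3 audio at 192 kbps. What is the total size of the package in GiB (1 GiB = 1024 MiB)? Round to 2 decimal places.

24.31 GiB

Audio total: 224 + 192 = 416 kbps = 0.416 Mbps.
documentary: 16.716 Mbps × 2640 s = 44130.2 Mb
wedding ceremony recording: 17.616 Mbps × 2700 s = 47563.2 Mb
gameplay capture: 25.216 Mbps × 3540 s = 89264.6 Mb
dashcam clip: 19.356 Mbps × 1440 s = 27872.6 Mb
Total: 208830.7 Mb = 26103.8 MB.
= 24.31 GiB.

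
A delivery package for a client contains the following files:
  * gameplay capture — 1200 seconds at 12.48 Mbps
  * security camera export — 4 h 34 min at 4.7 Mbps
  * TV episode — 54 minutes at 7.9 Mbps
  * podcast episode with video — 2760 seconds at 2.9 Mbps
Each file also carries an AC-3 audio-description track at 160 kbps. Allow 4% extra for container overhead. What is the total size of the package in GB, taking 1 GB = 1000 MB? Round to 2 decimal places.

Audio: 160 kbps = 0.160 Mbps.
gameplay capture: 12.640 Mbps × 1200 s × 1.04 = 15774.7 Mb
security camera export: 4.860 Mbps × 16440 s × 1.04 = 83094.3 Mb
TV episode: 8.060 Mbps × 3240 s × 1.04 = 27159.0 Mb
podcast episode with video: 3.060 Mbps × 2760 s × 1.04 = 8783.4 Mb
Total: 134811.5 Mb = 16851.4 MB.
= 16.85 GB.

16.85 GB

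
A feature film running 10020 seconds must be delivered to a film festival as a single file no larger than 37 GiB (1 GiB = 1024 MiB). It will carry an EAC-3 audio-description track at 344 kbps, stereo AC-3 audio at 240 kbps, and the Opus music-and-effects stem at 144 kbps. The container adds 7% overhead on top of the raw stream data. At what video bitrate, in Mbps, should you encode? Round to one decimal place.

Budget: 37 GiB = 317827.6 Mb.
Stream payload after overhead: 317827.6 / 1.07 = 297035.1 Mb.
Total bitrate budget: 297035.1 Mb / 10020 s = 29.644 Mbps.
Audio total: 344 + 240 + 144 = 728 kbps = 0.728 Mbps.
Video: 29.644 − 0.728 = 28.916 Mbps.

28.9 Mbps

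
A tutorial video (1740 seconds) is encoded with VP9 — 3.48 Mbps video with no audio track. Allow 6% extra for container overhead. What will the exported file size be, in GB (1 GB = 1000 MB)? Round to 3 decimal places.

Total bitrate: 3.48 Mbps.
Stream data: 3.480 Mbps × 1740 s = 6055.2 Mb.
With 6% container overhead: ×1.06.
6,419 Mb ÷ 8 = 802.3 MB → 0.8023 GB.

0.802 GB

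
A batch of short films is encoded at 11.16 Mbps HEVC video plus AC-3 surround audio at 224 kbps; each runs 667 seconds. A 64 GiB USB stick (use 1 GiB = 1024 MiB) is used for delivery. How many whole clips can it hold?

72

Audio: 224 kbps = 0.224 Mbps.
Total bitrate: 11.384 Mbps.
Per item: 11.384 Mbps × 667 s = 7,593 Mb = 949.1 MB.
Capacity: 64 GiB = 549,756 Mb; 72.40 items → 72 complete.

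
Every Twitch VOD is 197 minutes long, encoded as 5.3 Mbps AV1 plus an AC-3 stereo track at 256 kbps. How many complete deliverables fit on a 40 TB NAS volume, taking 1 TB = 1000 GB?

4872

197 min = 11820 s
Audio: 256 kbps = 0.256 Mbps.
Total bitrate: 5.556 Mbps.
Per item: 5.556 Mbps × 11820 s = 65,672 Mb = 8,209 MB.
Capacity: 40 TB = 320,000,000 Mb; 4872.71 items → 4872 complete.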